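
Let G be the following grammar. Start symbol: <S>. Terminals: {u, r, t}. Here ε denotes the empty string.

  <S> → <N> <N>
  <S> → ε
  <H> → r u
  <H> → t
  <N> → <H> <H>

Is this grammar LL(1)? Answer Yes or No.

Yes

FIRST(<S>) = {ε, r, t}
FIRST(<H>) = {r, t}
FIRST(<N>) = {r, t}
FOLLOW(<S>) = {$}
FOLLOW(<H>) = {$, r, t}
FOLLOW(<N>) = {$, r, t}
Each cell of M receives at most one production.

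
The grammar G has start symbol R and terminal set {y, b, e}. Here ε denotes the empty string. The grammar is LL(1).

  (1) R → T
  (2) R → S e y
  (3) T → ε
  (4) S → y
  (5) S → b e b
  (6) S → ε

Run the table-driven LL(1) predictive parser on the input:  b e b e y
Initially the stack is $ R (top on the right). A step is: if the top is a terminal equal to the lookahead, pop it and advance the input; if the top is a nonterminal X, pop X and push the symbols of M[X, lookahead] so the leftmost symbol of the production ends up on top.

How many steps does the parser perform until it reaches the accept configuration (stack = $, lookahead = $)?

step 1: stack=$ R  input=b e b e y $  — expand R → S e y
step 2: stack=$ y e S  input=b e b e y $  — expand S → b e b
step 3: stack=$ y e b e b  input=b e b e y $  — match b
step 4: stack=$ y e b e  input=e b e y $  — match e
step 5: stack=$ y e b  input=b e y $  — match b
step 6: stack=$ y e  input=e y $  — match e
step 7: stack=$ y  input=y $  — match y
Accept reached after 7 steps.

7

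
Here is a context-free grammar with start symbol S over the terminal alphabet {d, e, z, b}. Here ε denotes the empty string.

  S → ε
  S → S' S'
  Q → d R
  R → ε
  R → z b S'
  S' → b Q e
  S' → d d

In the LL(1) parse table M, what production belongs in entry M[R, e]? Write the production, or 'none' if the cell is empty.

FIRST(Q): from Q→d R we get {d}. So FIRST(Q) = {d}.
FIRST(R): from R→ε we get {ε}; from R→z b S' we get {z}. So FIRST(R) = {ε, z}.
FIRST(S'): from S'→b Q e we get {b}; from S'→d d we get {d}. So FIRST(S') = {b, d}.
FIRST(S): from S→ε we get {ε}; from S→S' S' we get {b, d}. So FIRST(S) = {ε, b, d}.
FOLLOW(S) includes $ since S is the start symbol.
FOLLOW(Q): in S'→b Q e, Q is followed by e with FIRST {e}. Thus FOLLOW(Q) = {e}.
FOLLOW(R): in Q→d R, the suffix after R is empty, so FOLLOW(R) ⊇ FOLLOW(Q) = {e}. Thus FOLLOW(R) = {e}.
For R → ε: FIRST(ε) = {ε}, so it goes in M[R, t] for t ∈ {}; since ε ∈ FIRST, also for every t ∈ FOLLOW(R) = {e}.
For R → z b S': FIRST(z b S') = {z}, so it goes in M[R, t] for t ∈ {z}.

R → ε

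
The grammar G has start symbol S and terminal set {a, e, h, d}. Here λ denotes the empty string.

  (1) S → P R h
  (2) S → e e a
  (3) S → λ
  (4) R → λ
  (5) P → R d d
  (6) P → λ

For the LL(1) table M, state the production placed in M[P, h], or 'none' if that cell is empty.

FIRST(R): from R→λ we get {λ}. So FIRST(R) = {λ}.
FIRST(P): from P→R d d we get {d}; from P→λ we get {λ}. So FIRST(P) = {λ, d}.
FIRST(S): from S→P R h we get {d, h}; from S→e e a we get {e}; from S→λ we get {λ}. So FIRST(S) = {λ, d, e, h}.
FOLLOW(S) includes $ since S is the start symbol.
FOLLOW(P): in S→P R h, P is followed by R h with FIRST {h}. Thus FOLLOW(P) = {h}.
For P → R d d: FIRST(R d d) = {d}, so it goes in M[P, t] for t ∈ {d}.
For P → λ: FIRST(λ) = {λ}, so it goes in M[P, t] for t ∈ {}; since λ ∈ FIRST, also for every t ∈ FOLLOW(P) = {h}.

P → λ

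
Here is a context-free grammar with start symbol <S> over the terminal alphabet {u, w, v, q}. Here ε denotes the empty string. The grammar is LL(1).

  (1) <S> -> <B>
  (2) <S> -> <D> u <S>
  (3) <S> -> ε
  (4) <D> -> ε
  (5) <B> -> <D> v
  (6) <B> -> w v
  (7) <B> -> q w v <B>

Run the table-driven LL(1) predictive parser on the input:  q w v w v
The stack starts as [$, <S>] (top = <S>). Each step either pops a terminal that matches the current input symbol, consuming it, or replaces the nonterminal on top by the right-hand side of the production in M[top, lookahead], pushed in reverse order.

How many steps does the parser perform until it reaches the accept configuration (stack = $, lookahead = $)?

8

     Stack        Input        Action
  1  $ <S>        q w v w v $  expand <S> -> <B>
  2  $ <B>        q w v w v $  expand <B> -> q w v <B>
  3  $ <B> v w q  q w v w v $  match q
  4  $ <B> v w    w v w v $    match w
  5  $ <B> v      v w v $      match v
  6  $ <B>        w v $        expand <B> -> w v
  7  $ v w        w v $        match w
  8  $ v          v $          match v
Accept reached after 8 steps.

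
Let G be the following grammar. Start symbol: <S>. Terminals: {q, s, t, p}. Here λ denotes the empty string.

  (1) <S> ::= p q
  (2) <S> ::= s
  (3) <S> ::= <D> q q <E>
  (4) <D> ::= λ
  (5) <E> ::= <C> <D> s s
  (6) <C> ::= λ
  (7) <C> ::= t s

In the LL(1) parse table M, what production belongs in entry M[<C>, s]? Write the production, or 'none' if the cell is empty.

FIRST(<D>) = {λ}
FIRST(<C>) = {λ, t}
FIRST(<S>) = {p, q, s}  (via <D> q q <E>)
FIRST(<E>) = {s, t}  (via <C> <D> s s)
FOLLOW(<S>) includes $ since <S> is the start symbol.
FOLLOW(<C>): in <E>::=<C> <D> s s, <C> is followed by <D> s s with FIRST {s}. Thus FOLLOW(<C>) = {s}.
For <C> ::= λ: FIRST(λ) = {λ}, so it goes in M[<C>, t] for t ∈ {}; since λ ∈ FIRST, also for every t ∈ FOLLOW(<C>) = {s}.
For <C> ::= t s: FIRST(t s) = {t}, so it goes in M[<C>, t] for t ∈ {t}.

<C> ::= λ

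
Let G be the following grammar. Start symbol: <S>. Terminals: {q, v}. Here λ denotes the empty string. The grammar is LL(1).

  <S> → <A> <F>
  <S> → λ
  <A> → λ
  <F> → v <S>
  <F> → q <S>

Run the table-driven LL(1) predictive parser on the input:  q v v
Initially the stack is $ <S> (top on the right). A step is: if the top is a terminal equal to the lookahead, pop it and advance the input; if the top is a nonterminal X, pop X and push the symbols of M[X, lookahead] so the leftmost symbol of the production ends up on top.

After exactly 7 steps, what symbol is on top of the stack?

v

     Stack      Input    Action
  1  $ <S>      q v v $  expand <S> → <A> <F>
  2  $ <F> <A>  q v v $  expand <A> → λ
  3  $ <F>      q v v $  expand <F> → q <S>
  4  $ <S> q    q v v $  match q
  5  $ <S>      v v $    expand <S> → <A> <F>
  6  $ <F> <A>  v v $    expand <A> → λ
  7  $ <F>      v v $    expand <F> → v <S>
Stack after step 7: $ <S> v (top = v).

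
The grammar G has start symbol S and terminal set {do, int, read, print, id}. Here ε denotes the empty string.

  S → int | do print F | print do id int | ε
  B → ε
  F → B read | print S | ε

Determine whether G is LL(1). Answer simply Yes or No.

Yes

FIRST(S) = {ε, do, int, print}
FIRST(B) = {ε}
FIRST(F) = {ε, print, read}
FOLLOW(S) = {$}
FOLLOW(B) = {read}
FOLLOW(F) = {$}
Each cell of M receives at most one production.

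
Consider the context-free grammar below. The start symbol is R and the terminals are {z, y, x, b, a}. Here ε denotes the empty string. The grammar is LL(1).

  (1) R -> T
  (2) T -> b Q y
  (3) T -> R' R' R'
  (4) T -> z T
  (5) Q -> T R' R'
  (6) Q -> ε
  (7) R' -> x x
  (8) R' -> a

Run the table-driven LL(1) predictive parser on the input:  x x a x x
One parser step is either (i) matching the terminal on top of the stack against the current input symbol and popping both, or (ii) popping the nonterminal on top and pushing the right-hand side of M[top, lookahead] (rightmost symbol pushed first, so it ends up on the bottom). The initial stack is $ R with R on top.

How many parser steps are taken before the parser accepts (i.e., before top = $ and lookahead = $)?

10

step 1: stack=$ R  input=x x a x x $  — expand R -> T
step 2: stack=$ T  input=x x a x x $  — expand T -> R' R' R'
step 3: stack=$ R' R' R'  input=x x a x x $  — expand R' -> x x
step 4: stack=$ R' R' x x  input=x x a x x $  — match x
step 5: stack=$ R' R' x  input=x a x x $  — match x
step 6: stack=$ R' R'  input=a x x $  — expand R' -> a
step 7: stack=$ R' a  input=a x x $  — match a
step 8: stack=$ R'  input=x x $  — expand R' -> x x
step 9: stack=$ x x  input=x x $  — match x
step 10: stack=$ x  input=x $  — match x
Accept reached after 10 steps.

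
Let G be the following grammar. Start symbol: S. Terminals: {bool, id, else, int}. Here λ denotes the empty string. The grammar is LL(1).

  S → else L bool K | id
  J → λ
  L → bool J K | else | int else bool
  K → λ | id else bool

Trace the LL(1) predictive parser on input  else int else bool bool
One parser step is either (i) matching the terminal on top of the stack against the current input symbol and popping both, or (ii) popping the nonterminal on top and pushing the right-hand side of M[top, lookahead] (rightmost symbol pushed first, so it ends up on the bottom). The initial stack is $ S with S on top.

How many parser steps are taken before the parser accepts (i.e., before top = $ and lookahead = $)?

     Stack                   Input                      Action
  1  $ S                     else int else bool bool $  expand S → else L bool K
  2  $ K bool L else         else int else bool bool $  match else
  3  $ K bool L              int else bool bool $       expand L → int else bool
  4  $ K bool bool else int  int else bool bool $       match int
  5  $ K bool bool else      else bool bool $           match else
  6  $ K bool bool           bool bool $                match bool
  7  $ K bool                bool $                     match bool
  8  $ K                     $                          expand K → λ
Accept reached after 8 steps.

8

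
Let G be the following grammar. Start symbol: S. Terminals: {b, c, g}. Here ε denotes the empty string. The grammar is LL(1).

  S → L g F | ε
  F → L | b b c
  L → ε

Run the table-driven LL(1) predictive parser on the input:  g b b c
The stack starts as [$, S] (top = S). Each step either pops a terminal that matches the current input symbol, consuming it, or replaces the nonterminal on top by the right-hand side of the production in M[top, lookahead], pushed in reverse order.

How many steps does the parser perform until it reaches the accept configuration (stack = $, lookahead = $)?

7

     Stack    Input      Action
  1  $ S      g b b c $  expand S → L g F
  2  $ F g L  g b b c $  expand L → ε
  3  $ F g    g b b c $  match g
  4  $ F      b b c $    expand F → b b c
  5  $ c b b  b b c $    match b
  6  $ c b    b c $      match b
  7  $ c      c $        match c
Accept reached after 7 steps.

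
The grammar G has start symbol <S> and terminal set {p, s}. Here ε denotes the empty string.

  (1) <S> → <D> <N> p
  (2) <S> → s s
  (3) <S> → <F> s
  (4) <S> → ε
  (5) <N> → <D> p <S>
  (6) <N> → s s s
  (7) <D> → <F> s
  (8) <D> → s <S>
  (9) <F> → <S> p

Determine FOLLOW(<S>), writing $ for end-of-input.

{$, p, s}

FIRST(<S>): from <S>→<D> <N> p we get {p, s}; from <S>→s s we get {s}; from <S>→<F> s we get {p, s}; from <S>→ε we get {ε}. So FIRST(<S>) = {ε, p, s}.
FIRST(<F>): from <F>→<S> p we get {p, s}. So FIRST(<F>) = {p, s}.
FIRST(<D>): from <D>→<F> s we get {p, s}; from <D>→s <S> we get {s}. So FIRST(<D>) = {p, s}.
FIRST(<N>): from <N>→<D> p <S> we get {p, s}; from <N>→s s s we get {s}. So FIRST(<N>) = {p, s}.
FOLLOW(<S>) includes $ since <S> is the start symbol.
FOLLOW(<N>): in <S>→<D> <N> p, <N> is followed by p with FIRST {p}. Thus FOLLOW(<N>) = {p}.
FOLLOW(<D>): in <S>→<D> <N> p, <D> is followed by <N> p with FIRST {p, s}; in <N>→<D> p <S>, <D> is followed by p <S> with FIRST {p}. Thus FOLLOW(<D>) = {p, s}.
FOLLOW(<S>): in <N>→<D> p <S>, the suffix after <S> is empty, so FOLLOW(<S>) ⊇ FOLLOW(<N>) = {p}; in <D>→s <S>, the suffix after <S> is empty, so FOLLOW(<S>) ⊇ FOLLOW(<D>) = {p, s}; in <F>→<S> p, <S> is followed by p with FIRST {p}. Thus FOLLOW(<S>) = {$, p, s}.
FOLLOW(<F>): in <S>→<F> s, <F> is followed by s with FIRST {s}; in <D>→<F> s, <F> is followed by s with FIRST {s}. Thus FOLLOW(<F>) = {s}.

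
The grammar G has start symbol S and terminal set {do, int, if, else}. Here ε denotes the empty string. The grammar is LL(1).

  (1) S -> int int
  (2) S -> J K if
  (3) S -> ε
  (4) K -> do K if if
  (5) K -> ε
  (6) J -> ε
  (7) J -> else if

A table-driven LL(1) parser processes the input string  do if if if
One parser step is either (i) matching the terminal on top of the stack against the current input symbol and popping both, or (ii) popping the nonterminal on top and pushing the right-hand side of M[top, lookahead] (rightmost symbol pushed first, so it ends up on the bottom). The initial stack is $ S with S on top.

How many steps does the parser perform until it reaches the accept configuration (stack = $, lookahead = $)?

8

step 1: stack=$ S  input=do if if if $  — expand S -> J K if
step 2: stack=$ if K J  input=do if if if $  — expand J -> ε
step 3: stack=$ if K  input=do if if if $  — expand K -> do K if if
step 4: stack=$ if if if K do  input=do if if if $  — match do
step 5: stack=$ if if if K  input=if if if $  — expand K -> ε
step 6: stack=$ if if if  input=if if if $  — match if
step 7: stack=$ if if  input=if if $  — match if
step 8: stack=$ if  input=if $  — match if
Accept reached after 8 steps.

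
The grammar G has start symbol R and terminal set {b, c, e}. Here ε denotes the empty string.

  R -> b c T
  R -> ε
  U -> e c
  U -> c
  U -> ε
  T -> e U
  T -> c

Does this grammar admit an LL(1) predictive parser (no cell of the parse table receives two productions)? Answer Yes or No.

Yes

FIRST(R) = {ε, b}
FIRST(U) = {ε, c, e}
FIRST(T) = {c, e}
FOLLOW(R) = {$}
FOLLOW(U) = {$}
FOLLOW(T) = {$}
Each cell of M receives at most one production.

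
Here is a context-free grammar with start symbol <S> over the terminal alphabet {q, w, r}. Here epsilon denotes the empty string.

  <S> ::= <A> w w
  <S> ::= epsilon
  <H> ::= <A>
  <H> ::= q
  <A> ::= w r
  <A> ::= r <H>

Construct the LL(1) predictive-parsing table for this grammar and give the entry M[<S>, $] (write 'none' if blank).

<S> ::= epsilon

FIRST(<A>): from <A>::=w r we get {w}; from <A>::=r <H> we get {r}. So FIRST(<A>) = {r, w}.
FIRST(<S>): from <S>::=<A> w w we get {r, w}; from <S>::=epsilon we get {epsilon}. So FIRST(<S>) = {epsilon, r, w}.
FIRST(<H>): from <H>::=<A> we get {r, w}; from <H>::=q we get {q}. So FIRST(<H>) = {q, r, w}.
FOLLOW(<S>) includes $ since <S> is the start symbol.
FOLLOW(<S>): <S> appears on no right-hand side. Thus FOLLOW(<S>) = {$}.
For <S> ::= <A> w w: FIRST(<A> w w) = {r, w}, so it goes in M[<S>, t] for t ∈ {r, w}.
For <S> ::= epsilon: FIRST(epsilon) = {epsilon}, so it goes in M[<S>, t] for t ∈ {}; since epsilon ∈ FIRST, also for every t ∈ FOLLOW(<S>) = {$}.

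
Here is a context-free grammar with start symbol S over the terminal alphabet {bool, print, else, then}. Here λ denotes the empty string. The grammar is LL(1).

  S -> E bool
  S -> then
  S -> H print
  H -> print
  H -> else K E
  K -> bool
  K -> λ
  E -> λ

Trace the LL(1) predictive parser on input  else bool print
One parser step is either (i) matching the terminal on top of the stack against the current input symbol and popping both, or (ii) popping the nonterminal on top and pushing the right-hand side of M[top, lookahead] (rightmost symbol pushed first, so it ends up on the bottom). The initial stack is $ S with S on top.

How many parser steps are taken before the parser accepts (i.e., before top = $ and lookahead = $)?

     Stack             Input              Action
  1  $ S               else bool print $  expand S -> H print
  2  $ print H         else bool print $  expand H -> else K E
  3  $ print E K else  else bool print $  match else
  4  $ print E K       bool print $       expand K -> bool
  5  $ print E bool    bool print $       match bool
  6  $ print E         print $            expand E -> λ
  7  $ print           print $            match print
Accept reached after 7 steps.

7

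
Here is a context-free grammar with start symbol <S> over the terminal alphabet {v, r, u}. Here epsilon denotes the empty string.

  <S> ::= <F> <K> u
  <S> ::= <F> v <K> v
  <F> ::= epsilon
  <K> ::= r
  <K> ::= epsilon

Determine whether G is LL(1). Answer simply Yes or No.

FIRST(<S>) = {r, u, v}
FIRST(<F>) = {epsilon}
FIRST(<K>) = {epsilon, r}
FOLLOW(<S>) = {$}
FOLLOW(<F>) = {r, u, v}
FOLLOW(<K>) = {u, v}
Each cell of M receives at most one production.

Yes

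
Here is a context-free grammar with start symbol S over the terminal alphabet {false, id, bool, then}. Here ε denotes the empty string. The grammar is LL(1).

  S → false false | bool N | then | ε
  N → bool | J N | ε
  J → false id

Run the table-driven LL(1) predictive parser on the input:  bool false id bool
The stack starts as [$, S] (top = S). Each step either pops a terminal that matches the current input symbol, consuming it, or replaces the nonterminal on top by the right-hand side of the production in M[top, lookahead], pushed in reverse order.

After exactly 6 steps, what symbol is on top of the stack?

     Stack         Input                 Action
  1  $ S           bool false id bool $  expand S → bool N
  2  $ N bool      bool false id bool $  match bool
  3  $ N           false id bool $       expand N → J N
  4  $ N J         false id bool $       expand J → false id
  5  $ N id false  false id bool $       match false
  6  $ N id        id bool $             match id
Stack after step 6: $ N (top = N).

N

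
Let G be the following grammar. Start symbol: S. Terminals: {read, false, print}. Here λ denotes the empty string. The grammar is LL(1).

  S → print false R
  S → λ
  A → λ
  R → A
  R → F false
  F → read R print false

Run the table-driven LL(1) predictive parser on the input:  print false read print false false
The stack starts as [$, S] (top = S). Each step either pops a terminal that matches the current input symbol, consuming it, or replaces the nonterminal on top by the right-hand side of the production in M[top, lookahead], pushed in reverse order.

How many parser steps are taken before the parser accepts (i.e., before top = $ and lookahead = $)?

11

      Stack                       Input                                 Action
   1  $ S                         print false read print false false $  expand S → print false R
   2  $ R false print             print false read print false false $  match print
   3  $ R false                   false read print false false $        match false
   4  $ R                         read print false false $              expand R → F false
   5  $ false F                   read print false false $              expand F → read R print false
   6  $ false false print R read  read print false false $              match read
   7  $ false false print R       print false false $                   expand R → A
   8  $ false false print A       print false false $                   expand A → λ
   9  $ false false print         print false false $                   match print
  10  $ false false               false false $                         match false
  11  $ false                     false $                               match false
Accept reached after 11 steps.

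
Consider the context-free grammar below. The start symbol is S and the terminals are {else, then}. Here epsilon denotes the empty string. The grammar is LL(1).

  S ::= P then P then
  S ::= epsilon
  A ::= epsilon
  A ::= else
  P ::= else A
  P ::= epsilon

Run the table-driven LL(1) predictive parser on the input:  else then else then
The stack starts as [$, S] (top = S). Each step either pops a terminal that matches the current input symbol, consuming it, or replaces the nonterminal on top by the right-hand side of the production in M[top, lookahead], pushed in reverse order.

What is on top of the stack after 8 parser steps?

     Stack                 Input                  Action
  1  $ S                   else then else then $  expand S ::= P then P then
  2  $ then P then P       else then else then $  expand P ::= else A
  3  $ then P then A else  else then else then $  match else
  4  $ then P then A       then else then $       expand A ::= epsilon
  5  $ then P then         then else then $       match then
  6  $ then P              else then $            expand P ::= else A
  7  $ then A else         else then $            match else
  8  $ then A              then $                 expand A ::= epsilon
Stack after step 8: $ then (top = then).

then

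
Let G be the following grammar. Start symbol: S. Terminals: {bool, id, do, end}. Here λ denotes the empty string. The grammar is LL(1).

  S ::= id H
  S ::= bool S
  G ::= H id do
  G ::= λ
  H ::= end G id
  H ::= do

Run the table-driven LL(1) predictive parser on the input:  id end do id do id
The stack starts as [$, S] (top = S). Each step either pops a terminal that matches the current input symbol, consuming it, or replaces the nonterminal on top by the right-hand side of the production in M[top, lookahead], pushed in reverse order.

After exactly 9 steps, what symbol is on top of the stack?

id

step 1: stack=$ S  input=id end do id do id $  — expand S ::= id H
step 2: stack=$ H id  input=id end do id do id $  — match id
step 3: stack=$ H  input=end do id do id $  — expand H ::= end G id
step 4: stack=$ id G end  input=end do id do id $  — match end
step 5: stack=$ id G  input=do id do id $  — expand G ::= H id do
step 6: stack=$ id do id H  input=do id do id $  — expand H ::= do
step 7: stack=$ id do id do  input=do id do id $  — match do
step 8: stack=$ id do id  input=id do id $  — match id
step 9: stack=$ id do  input=do id $  — match do
Stack after step 9: $ id (top = id).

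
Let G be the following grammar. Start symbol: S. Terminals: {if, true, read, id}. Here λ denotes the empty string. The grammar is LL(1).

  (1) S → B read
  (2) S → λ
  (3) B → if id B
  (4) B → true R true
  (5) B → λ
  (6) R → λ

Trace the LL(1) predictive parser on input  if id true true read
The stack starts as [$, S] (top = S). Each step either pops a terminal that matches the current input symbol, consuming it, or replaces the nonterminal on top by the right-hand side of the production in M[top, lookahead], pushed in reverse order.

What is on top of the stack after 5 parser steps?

true

     Stack           Input                   Action
  1  $ S             if id true true read $  expand S → B read
  2  $ read B        if id true true read $  expand B → if id B
  3  $ read B id if  if id true true read $  match if
  4  $ read B id     id true true read $     match id
  5  $ read B        true true read $        expand B → true R true
Stack after step 5: $ read true R true (top = true).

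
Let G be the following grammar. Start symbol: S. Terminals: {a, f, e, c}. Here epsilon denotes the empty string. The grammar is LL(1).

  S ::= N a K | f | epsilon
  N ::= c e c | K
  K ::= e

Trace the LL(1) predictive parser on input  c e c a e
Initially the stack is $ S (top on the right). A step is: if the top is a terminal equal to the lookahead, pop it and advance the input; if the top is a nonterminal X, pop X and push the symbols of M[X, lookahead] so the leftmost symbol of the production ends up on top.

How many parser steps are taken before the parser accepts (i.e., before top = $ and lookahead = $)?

     Stack        Input        Action
  1  $ S          c e c a e $  expand S ::= N a K
  2  $ K a N      c e c a e $  expand N ::= c e c
  3  $ K a c e c  c e c a e $  match c
  4  $ K a c e    e c a e $    match e
  5  $ K a c      c a e $      match c
  6  $ K a        a e $        match a
  7  $ K          e $          expand K ::= e
  8  $ e          e $          match e
Accept reached after 8 steps.

8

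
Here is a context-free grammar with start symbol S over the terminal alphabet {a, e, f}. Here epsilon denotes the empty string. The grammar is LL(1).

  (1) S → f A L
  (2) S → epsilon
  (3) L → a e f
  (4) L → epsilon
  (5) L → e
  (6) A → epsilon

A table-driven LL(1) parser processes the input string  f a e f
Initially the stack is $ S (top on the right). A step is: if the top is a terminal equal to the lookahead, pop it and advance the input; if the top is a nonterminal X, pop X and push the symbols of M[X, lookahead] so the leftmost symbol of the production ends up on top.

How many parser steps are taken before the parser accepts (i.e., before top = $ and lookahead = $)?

7

step 1: stack=$ S  input=f a e f $  — expand S → f A L
step 2: stack=$ L A f  input=f a e f $  — match f
step 3: stack=$ L A  input=a e f $  — expand A → epsilon
step 4: stack=$ L  input=a e f $  — expand L → a e f
step 5: stack=$ f e a  input=a e f $  — match a
step 6: stack=$ f e  input=e f $  — match e
step 7: stack=$ f  input=f $  — match f
Accept reached after 7 steps.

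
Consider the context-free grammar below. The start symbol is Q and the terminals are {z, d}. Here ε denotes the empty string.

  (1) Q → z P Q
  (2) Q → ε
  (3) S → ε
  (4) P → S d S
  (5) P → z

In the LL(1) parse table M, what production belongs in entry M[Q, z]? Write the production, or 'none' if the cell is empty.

FIRST(Q) = {ε, z}
FIRST(S) = {ε}
FIRST(P) = {d, z}  (via S d S)
FOLLOW(Q) includes $ since Q is the start symbol.
FOLLOW(Q): in Q→z P Q, the suffix after Q is empty (adds nothing new). Thus FOLLOW(Q) = {$}.
For Q → z P Q: FIRST(z P Q) = {z}, so it goes in M[Q, t] for t ∈ {z}.
For Q → ε: FIRST(ε) = {ε}, so it goes in M[Q, t] for t ∈ {}; since ε ∈ FIRST, also for every t ∈ FOLLOW(Q) = {$}.

Q → z P Q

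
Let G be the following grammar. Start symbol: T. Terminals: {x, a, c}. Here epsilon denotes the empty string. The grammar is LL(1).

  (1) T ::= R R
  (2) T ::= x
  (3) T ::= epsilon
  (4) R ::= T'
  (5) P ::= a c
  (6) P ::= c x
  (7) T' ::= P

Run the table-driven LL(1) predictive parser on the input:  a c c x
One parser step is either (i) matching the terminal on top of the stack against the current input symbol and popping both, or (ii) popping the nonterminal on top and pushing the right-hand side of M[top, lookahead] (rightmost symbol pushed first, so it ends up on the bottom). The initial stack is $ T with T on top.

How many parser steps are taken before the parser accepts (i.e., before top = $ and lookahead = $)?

11

      Stack    Input      Action
   1  $ T      a c c x $  expand T ::= R R
   2  $ R R    a c c x $  expand R ::= T'
   3  $ R T'   a c c x $  expand T' ::= P
   4  $ R P    a c c x $  expand P ::= a c
   5  $ R c a  a c c x $  match a
   6  $ R c    c c x $    match c
   7  $ R      c x $      expand R ::= T'
   8  $ T'     c x $      expand T' ::= P
   9  $ P      c x $      expand P ::= c x
  10  $ x c    c x $      match c
  11  $ x      x $        match x
Accept reached after 11 steps.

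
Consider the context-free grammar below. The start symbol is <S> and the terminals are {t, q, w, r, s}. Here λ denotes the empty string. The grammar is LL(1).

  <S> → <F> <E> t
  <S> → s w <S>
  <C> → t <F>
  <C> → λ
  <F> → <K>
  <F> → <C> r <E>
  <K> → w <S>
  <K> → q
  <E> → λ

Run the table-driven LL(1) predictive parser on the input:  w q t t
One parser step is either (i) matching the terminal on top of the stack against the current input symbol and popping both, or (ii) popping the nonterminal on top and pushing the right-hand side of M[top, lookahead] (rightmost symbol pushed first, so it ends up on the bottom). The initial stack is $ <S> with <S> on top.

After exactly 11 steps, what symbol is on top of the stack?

      Stack              Input      Action
   1  $ <S>              w q t t $  expand <S> → <F> <E> t
   2  $ t <E> <F>        w q t t $  expand <F> → <K>
   3  $ t <E> <K>        w q t t $  expand <K> → w <S>
   4  $ t <E> <S> w      w q t t $  match w
   5  $ t <E> <S>        q t t $    expand <S> → <F> <E> t
   6  $ t <E> t <E> <F>  q t t $    expand <F> → <K>
   7  $ t <E> t <E> <K>  q t t $    expand <K> → q
   8  $ t <E> t <E> q    q t t $    match q
   9  $ t <E> t <E>      t t $      expand <E> → λ
  10  $ t <E> t          t t $      match t
  11  $ t <E>            t $        expand <E> → λ
Stack after step 11: $ t (top = t).

t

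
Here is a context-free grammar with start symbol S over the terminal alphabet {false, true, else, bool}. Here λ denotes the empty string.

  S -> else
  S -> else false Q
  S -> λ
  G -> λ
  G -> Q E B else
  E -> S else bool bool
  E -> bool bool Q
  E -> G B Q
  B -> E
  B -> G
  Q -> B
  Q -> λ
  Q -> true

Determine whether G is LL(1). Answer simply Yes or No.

FIRST(S) = {λ, else}
FIRST(G) = {λ, bool, else, true}
FIRST(E) = {λ, bool, else, true}
FIRST(B) = {λ, bool, else, true}
FIRST(Q) = {λ, bool, else, true}
FOLLOW(S) = {$, else}
FOLLOW(G) = {$, bool, else, true}
FOLLOW(E) = {$, bool, else, true}
FOLLOW(B) = {$, bool, else, true}
FOLLOW(Q) = {$, bool, else, true}
Cell M[B, $] receives both B -> E and B -> G — the grammar is not LL(1).

No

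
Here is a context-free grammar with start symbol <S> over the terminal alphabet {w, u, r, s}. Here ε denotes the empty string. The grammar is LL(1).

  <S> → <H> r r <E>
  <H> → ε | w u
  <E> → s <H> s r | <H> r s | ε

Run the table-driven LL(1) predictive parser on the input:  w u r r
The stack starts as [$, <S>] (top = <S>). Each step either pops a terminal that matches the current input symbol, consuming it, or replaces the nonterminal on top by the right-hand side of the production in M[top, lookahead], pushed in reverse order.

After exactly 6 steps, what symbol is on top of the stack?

<E>

step 1: stack=$ <S>  input=w u r r $  — expand <S> → <H> r r <E>
step 2: stack=$ <E> r r <H>  input=w u r r $  — expand <H> → w u
step 3: stack=$ <E> r r u w  input=w u r r $  — match w
step 4: stack=$ <E> r r u  input=u r r $  — match u
step 5: stack=$ <E> r r  input=r r $  — match r
step 6: stack=$ <E> r  input=r $  — match r
Stack after step 6: $ <E> (top = <E>).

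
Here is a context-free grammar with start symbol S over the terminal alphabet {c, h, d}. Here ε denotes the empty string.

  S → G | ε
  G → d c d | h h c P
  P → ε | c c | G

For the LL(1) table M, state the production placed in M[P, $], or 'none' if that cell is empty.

FIRST(G): from G→d c d we get {d}; from G→h h c P we get {h}. So FIRST(G) = {d, h}.
FIRST(S): from S→G we get {d, h}; from S→ε we get {ε}. So FIRST(S) = {ε, d, h}.
FIRST(P): from P→ε we get {ε}; from P→c c we get {c}; from P→G we get {d, h}. So FIRST(P) = {ε, c, d, h}.
FOLLOW(S) includes $ since S is the start symbol.
FOLLOW(G): in S→G, the suffix after G is empty, so FOLLOW(G) ⊇ FOLLOW(S) = {$}; in P→G, the suffix after G is empty, so FOLLOW(G) ⊇ FOLLOW(P) = {$}. Thus FOLLOW(G) = {$}.
FOLLOW(P): in G→h h c P, the suffix after P is empty, so FOLLOW(P) ⊇ FOLLOW(G) = {$}. Thus FOLLOW(P) = {$}.
For P → ε: FIRST(ε) = {ε}, so it goes in M[P, t] for t ∈ {}; since ε ∈ FIRST, also for every t ∈ FOLLOW(P) = {$}.
For P → c c: FIRST(c c) = {c}, so it goes in M[P, t] for t ∈ {c}.
For P → G: FIRST(G) = {d, h}, so it goes in M[P, t] for t ∈ {d, h}.

P → ε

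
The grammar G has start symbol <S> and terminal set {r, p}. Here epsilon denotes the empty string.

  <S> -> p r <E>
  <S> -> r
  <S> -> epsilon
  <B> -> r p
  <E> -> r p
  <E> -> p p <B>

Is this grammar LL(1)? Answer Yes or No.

FIRST(<S>) = {epsilon, p, r}
FIRST(<B>) = {r}
FIRST(<E>) = {p, r}
FOLLOW(<S>) = {$}
FOLLOW(<B>) = {$}
FOLLOW(<E>) = {$}
Each cell of M receives at most one production.

Yes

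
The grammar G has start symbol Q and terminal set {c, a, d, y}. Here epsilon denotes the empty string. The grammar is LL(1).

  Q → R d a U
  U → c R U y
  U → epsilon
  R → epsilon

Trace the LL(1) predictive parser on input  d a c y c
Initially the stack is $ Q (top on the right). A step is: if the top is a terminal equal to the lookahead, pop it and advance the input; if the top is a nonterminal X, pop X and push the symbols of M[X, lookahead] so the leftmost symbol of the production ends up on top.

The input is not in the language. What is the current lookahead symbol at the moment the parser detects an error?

c

step 1: stack=$ Q  input=d a c y c $  — expand Q → R d a U
step 2: stack=$ U a d R  input=d a c y c $  — expand R → epsilon
step 3: stack=$ U a d  input=d a c y c $  — match d
step 4: stack=$ U a  input=a c y c $  — match a
step 5: stack=$ U  input=c y c $  — expand U → c R U y
step 6: stack=$ y U R c  input=c y c $  — match c
step 7: stack=$ y U R  input=y c $  — expand R → epsilon
step 8: stack=$ y U  input=y c $  — expand U → epsilon
step 9: stack=$ y  input=y c $  — match y
step 10: stack=$  input=c $  — error: stack empty but input remains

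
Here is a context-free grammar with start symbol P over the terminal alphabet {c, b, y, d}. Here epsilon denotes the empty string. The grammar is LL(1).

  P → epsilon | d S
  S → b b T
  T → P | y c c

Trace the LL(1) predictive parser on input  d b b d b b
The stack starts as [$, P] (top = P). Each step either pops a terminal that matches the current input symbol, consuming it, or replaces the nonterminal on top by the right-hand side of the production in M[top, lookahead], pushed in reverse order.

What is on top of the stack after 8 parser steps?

step 1: stack=$ P  input=d b b d b b $  — expand P → d S
step 2: stack=$ S d  input=d b b d b b $  — match d
step 3: stack=$ S  input=b b d b b $  — expand S → b b T
step 4: stack=$ T b b  input=b b d b b $  — match b
step 5: stack=$ T b  input=b d b b $  — match b
step 6: stack=$ T  input=d b b $  — expand T → P
step 7: stack=$ P  input=d b b $  — expand P → d S
step 8: stack=$ S d  input=d b b $  — match d
Stack after step 8: $ S (top = S).

S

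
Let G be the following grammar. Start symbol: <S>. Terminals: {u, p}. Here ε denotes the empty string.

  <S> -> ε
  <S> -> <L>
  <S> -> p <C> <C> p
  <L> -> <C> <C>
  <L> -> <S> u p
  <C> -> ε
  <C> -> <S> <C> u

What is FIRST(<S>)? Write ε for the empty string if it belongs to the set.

FIRST(<S>): from <S>->ε we get {ε}; from <S>-><L> we get {ε, p, u}; from <S>->p <C> <C> p we get {p}. So FIRST(<S>) = {ε, p, u}.
FIRST(<C>): from <C>->ε we get {ε}; from <C>-><S> <C> u we get {p, u}. So FIRST(<C>) = {ε, p, u}.
FIRST(<L>): from <L>-><C> <C> we get {ε, p, u}; from <L>-><S> u p we get {p, u}. So FIRST(<L>) = {ε, p, u}.

{ε, p, u}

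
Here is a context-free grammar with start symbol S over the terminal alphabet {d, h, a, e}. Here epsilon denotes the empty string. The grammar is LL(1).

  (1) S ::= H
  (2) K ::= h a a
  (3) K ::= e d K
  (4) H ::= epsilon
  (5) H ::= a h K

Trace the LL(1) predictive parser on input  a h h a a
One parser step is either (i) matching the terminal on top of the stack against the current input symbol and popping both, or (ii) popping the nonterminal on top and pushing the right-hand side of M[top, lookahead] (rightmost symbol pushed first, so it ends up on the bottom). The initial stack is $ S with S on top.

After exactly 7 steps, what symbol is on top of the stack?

     Stack    Input        Action
  1  $ S      a h h a a $  expand S ::= H
  2  $ H      a h h a a $  expand H ::= a h K
  3  $ K h a  a h h a a $  match a
  4  $ K h    h h a a $    match h
  5  $ K      h a a $      expand K ::= h a a
  6  $ a a h  h a a $      match h
  7  $ a a    a a $        match a
Stack after step 7: $ a (top = a).

a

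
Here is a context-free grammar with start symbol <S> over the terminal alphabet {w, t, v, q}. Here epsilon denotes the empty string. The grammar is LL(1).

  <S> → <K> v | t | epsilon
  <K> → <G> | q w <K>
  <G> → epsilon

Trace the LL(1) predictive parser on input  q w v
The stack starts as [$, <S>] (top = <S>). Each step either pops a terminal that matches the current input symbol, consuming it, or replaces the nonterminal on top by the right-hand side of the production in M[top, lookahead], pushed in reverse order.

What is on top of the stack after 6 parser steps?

step 1: stack=$ <S>  input=q w v $  — expand <S> → <K> v
step 2: stack=$ v <K>  input=q w v $  — expand <K> → q w <K>
step 3: stack=$ v <K> w q  input=q w v $  — match q
step 4: stack=$ v <K> w  input=w v $  — match w
step 5: stack=$ v <K>  input=v $  — expand <K> → <G>
step 6: stack=$ v <G>  input=v $  — expand <G> → epsilon
Stack after step 6: $ v (top = v).

v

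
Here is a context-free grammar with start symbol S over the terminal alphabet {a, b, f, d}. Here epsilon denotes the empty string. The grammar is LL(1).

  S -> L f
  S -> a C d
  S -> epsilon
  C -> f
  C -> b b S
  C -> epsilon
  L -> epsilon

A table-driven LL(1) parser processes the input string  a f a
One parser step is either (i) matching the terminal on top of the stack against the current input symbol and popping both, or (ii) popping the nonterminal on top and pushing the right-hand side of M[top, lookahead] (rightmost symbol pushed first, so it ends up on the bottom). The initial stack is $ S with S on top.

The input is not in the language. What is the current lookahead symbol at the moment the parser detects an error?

a

step 1: stack=$ S  input=a f a $  — expand S -> a C d
step 2: stack=$ d C a  input=a f a $  — match a
step 3: stack=$ d C  input=f a $  — expand C -> f
step 4: stack=$ d f  input=f a $  — match f
step 5: stack=$ d  input=a $  — error: top is terminal d but lookahead is a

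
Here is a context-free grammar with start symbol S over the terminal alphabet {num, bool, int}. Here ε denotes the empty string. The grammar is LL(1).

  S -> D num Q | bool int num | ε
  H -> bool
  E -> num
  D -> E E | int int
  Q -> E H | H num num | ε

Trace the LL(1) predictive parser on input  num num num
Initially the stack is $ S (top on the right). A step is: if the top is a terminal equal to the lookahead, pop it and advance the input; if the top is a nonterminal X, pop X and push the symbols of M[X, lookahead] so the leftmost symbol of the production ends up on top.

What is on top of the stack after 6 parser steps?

num

step 1: stack=$ S  input=num num num $  — expand S -> D num Q
step 2: stack=$ Q num D  input=num num num $  — expand D -> E E
step 3: stack=$ Q num E E  input=num num num $  — expand E -> num
step 4: stack=$ Q num E num  input=num num num $  — match num
step 5: stack=$ Q num E  input=num num $  — expand E -> num
step 6: stack=$ Q num num  input=num num $  — match num
Stack after step 6: $ Q num (top = num).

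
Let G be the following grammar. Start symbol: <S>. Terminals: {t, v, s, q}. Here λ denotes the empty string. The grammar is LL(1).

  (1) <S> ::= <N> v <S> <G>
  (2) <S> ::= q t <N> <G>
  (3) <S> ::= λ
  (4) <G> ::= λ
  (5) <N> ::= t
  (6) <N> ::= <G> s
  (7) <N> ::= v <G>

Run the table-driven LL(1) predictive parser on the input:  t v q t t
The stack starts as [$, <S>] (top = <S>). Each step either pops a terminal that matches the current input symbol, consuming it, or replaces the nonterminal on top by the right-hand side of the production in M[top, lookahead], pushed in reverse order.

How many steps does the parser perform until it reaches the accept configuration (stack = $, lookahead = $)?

step 1: stack=$ <S>  input=t v q t t $  — expand <S> ::= <N> v <S> <G>
step 2: stack=$ <G> <S> v <N>  input=t v q t t $  — expand <N> ::= t
step 3: stack=$ <G> <S> v t  input=t v q t t $  — match t
step 4: stack=$ <G> <S> v  input=v q t t $  — match v
step 5: stack=$ <G> <S>  input=q t t $  — expand <S> ::= q t <N> <G>
step 6: stack=$ <G> <G> <N> t q  input=q t t $  — match q
step 7: stack=$ <G> <G> <N> t  input=t t $  — match t
step 8: stack=$ <G> <G> <N>  input=t $  — expand <N> ::= t
step 9: stack=$ <G> <G> t  input=t $  — match t
step 10: stack=$ <G> <G>  input=$  — expand <G> ::= λ
step 11: stack=$ <G>  input=$  — expand <G> ::= λ
Accept reached after 11 steps.

11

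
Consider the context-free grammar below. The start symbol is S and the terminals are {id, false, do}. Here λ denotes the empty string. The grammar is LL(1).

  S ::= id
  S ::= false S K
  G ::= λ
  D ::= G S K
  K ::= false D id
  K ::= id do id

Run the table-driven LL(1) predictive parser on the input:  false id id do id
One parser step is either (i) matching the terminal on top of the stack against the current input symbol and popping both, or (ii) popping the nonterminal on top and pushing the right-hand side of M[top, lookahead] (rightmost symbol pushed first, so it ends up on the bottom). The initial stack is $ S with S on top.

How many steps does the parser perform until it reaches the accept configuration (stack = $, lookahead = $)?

8

     Stack        Input                Action
  1  $ S          false id id do id $  expand S ::= false S K
  2  $ K S false  false id id do id $  match false
  3  $ K S        id id do id $        expand S ::= id
  4  $ K id       id id do id $        match id
  5  $ K          id do id $           expand K ::= id do id
  6  $ id do id   id do id $           match id
  7  $ id do      do id $              match do
  8  $ id         id $                 match id
Accept reached after 8 steps.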